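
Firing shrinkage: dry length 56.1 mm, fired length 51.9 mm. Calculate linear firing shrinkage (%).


FS = (56.1 - 51.9) / 56.1 * 100 = 7.49%

7.49


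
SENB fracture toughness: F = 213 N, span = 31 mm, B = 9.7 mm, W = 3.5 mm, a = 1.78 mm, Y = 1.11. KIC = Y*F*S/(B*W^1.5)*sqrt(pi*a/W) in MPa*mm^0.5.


KIC = 1.11*213*31/(9.7*3.5^1.5)*sqrt(pi*1.78/3.5) = 145.86

145.86


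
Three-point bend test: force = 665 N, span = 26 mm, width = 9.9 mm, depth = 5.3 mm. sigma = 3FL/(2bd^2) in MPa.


sigma = 3*665*26/(2*9.9*5.3^2) = 93.3 MPa

93.3


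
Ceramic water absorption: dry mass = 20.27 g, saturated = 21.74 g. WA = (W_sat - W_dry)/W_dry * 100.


WA = (21.74 - 20.27) / 20.27 * 100 = 7.25%

7.25


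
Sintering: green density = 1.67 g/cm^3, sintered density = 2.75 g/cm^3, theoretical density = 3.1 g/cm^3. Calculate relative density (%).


Relative = 2.75 / 3.1 * 100 = 88.7%

88.7


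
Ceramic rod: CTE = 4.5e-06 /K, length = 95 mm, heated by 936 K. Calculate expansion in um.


dL = 4.5e-06 * 95 * 936 * 1000 = 400.14 um

400.14


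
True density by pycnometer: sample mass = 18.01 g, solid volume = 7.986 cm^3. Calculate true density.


TD = 18.01 / 7.986 = 2.255 g/cm^3

2.255


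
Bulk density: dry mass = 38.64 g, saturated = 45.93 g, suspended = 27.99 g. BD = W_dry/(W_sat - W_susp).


BD = 38.64 / (45.93 - 27.99) = 38.64 / 17.94 = 2.154 g/cm^3

2.154


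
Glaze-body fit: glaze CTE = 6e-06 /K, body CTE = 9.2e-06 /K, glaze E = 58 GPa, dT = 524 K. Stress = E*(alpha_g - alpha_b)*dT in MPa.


Stress = 58*1000*(6e-06 - 9.2e-06)*524 = -97.3 MPa

-97.3


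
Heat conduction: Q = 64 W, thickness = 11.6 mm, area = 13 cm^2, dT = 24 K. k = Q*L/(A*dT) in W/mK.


k = 64*11.6/1000/(13/10000*24) = 23.79 W/mK

23.79


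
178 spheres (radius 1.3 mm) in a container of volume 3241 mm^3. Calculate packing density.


V_sphere = 4/3*pi*1.3^3 = 9.2028 mm^3
Total V = 178*9.2028 = 1638.0984 mm^3
PD = 1638.0984 / 3241 = 0.505

0.505


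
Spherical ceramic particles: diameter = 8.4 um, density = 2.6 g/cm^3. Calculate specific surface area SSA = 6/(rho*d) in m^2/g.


SSA = 6 / (2.6 * 8.4) = 0.275 m^2/g

0.275


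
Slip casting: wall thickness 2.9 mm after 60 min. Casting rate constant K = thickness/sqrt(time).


K = 2.9 / sqrt(60) = 2.9 / 7.746 = 0.374 mm/min^0.5

0.374


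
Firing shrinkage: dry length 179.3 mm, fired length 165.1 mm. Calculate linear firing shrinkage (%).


FS = (179.3 - 165.1) / 179.3 * 100 = 7.92%

7.92


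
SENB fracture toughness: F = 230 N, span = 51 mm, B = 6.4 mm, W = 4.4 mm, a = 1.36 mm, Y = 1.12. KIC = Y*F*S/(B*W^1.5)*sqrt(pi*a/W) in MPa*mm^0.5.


KIC = 1.12*230*51/(6.4*4.4^1.5)*sqrt(pi*1.36/4.4) = 219.17

219.17


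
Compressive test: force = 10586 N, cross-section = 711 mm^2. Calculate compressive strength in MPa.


CS = 10586 / 711 = 14.9 MPa

14.9


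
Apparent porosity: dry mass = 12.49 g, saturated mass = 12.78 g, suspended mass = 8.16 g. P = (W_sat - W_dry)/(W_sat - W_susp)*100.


P = (12.78 - 12.49) / (12.78 - 8.16) * 100 = 0.29 / 4.62 * 100 = 6.3%

6.3


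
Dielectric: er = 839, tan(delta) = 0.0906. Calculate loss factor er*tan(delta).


Loss = 839 * 0.0906 = 76.013

76.013


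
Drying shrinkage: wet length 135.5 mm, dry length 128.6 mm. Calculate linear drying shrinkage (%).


DS = (135.5 - 128.6) / 135.5 * 100 = 5.09%

5.09


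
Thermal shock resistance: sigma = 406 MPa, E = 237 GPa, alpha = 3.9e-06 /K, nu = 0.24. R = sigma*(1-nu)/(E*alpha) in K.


R = 406*(1-0.24)/(237*1000*3.9e-06) = 334 K

334


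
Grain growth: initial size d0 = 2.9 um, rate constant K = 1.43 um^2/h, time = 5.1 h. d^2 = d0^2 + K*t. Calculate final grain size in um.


d^2 = 2.9^2 + 1.43*5.1 = 15.703
d = sqrt(15.703) = 3.96 um

3.96


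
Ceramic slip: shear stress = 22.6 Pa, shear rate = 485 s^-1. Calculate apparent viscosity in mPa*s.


eta = tau/gamma * 1000 = 22.6/485 * 1000 = 46.6 mPa*s

46.6


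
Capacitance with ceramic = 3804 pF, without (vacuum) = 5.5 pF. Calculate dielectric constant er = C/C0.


er = 3804 / 5.5 = 691.64

691.64


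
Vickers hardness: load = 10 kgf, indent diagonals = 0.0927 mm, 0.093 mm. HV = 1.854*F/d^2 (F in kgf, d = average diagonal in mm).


d_avg = (0.0927+0.093)/2 = 0.09285 mm
HV = 1.854*10/0.09285^2 = 2151

2151


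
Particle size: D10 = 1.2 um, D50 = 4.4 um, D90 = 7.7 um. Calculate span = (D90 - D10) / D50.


Span = (7.7 - 1.2) / 4.4 = 6.5 / 4.4 = 1.477

1.477


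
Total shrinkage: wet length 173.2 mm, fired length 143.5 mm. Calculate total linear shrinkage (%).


TS = (173.2 - 143.5) / 173.2 * 100 = 17.15%

17.15


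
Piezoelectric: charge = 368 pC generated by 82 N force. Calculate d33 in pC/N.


d33 = 368 / 82 = 4.5 pC/N

4.5


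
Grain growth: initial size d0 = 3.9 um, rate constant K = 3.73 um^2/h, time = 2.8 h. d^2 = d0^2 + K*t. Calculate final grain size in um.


d^2 = 3.9^2 + 3.73*2.8 = 25.654
d = sqrt(25.654) = 5.06 um

5.06


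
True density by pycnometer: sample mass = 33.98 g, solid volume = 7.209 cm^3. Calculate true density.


TD = 33.98 / 7.209 = 4.714 g/cm^3

4.714


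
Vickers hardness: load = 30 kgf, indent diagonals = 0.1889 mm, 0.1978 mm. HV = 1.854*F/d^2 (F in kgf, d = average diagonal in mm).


d_avg = (0.1889+0.1978)/2 = 0.19335 mm
HV = 1.854*30/0.19335^2 = 1488

1488


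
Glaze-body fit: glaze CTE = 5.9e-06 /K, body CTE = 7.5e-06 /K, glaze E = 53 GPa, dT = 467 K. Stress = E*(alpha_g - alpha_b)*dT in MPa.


Stress = 53*1000*(5.9e-06 - 7.5e-06)*467 = -39.6 MPa

-39.6


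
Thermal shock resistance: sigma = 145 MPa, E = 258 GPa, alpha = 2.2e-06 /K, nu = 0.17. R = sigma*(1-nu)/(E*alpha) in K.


R = 145*(1-0.17)/(258*1000*2.2e-06) = 212 K

212


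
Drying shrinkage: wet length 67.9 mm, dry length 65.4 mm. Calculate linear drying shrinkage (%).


DS = (67.9 - 65.4) / 67.9 * 100 = 3.68%

3.68


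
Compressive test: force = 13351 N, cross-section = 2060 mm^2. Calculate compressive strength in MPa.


CS = 13351 / 2060 = 6.5 MPa

6.5


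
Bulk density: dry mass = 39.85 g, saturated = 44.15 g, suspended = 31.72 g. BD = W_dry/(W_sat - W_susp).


BD = 39.85 / (44.15 - 31.72) = 39.85 / 12.43 = 3.206 g/cm^3

3.206


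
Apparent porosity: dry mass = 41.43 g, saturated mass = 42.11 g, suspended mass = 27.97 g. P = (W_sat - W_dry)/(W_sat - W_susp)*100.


P = (42.11 - 41.43) / (42.11 - 27.97) * 100 = 0.68 / 14.14 * 100 = 4.8%

4.8


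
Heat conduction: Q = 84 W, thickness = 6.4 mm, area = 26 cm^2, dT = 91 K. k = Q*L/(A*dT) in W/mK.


k = 84*6.4/1000/(26/10000*91) = 2.27 W/mK

2.27


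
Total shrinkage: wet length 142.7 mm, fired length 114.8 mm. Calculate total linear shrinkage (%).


TS = (142.7 - 114.8) / 142.7 * 100 = 19.55%

19.55


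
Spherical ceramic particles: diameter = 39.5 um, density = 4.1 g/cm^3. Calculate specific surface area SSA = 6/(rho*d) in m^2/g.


SSA = 6 / (4.1 * 39.5) = 0.037 m^2/g

0.037


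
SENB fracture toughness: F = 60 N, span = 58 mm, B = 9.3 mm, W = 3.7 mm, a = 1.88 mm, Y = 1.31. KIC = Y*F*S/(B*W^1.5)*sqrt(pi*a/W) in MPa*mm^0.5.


KIC = 1.31*60*58/(9.3*3.7^1.5)*sqrt(pi*1.88/3.7) = 87.02

87.02


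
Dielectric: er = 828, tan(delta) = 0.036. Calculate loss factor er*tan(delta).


Loss = 828 * 0.036 = 29.808

29.808


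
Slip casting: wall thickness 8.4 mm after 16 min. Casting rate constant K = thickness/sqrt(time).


K = 8.4 / sqrt(16) = 8.4 / 4.0 = 2.1 mm/min^0.5

2.1


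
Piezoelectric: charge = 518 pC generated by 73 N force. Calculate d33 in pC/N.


d33 = 518 / 73 = 7.1 pC/N

7.1


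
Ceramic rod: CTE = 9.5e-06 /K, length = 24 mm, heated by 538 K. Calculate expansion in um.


dL = 9.5e-06 * 24 * 538 * 1000 = 122.664 um

122.664


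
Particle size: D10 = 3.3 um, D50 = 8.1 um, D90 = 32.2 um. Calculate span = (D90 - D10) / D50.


Span = (32.2 - 3.3) / 8.1 = 28.9 / 8.1 = 3.568

3.568


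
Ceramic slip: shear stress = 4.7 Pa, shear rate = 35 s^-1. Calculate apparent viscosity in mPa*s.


eta = tau/gamma * 1000 = 4.7/35 * 1000 = 134.3 mPa*s

134.3


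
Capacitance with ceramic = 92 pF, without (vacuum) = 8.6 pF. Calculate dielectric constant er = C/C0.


er = 92 / 8.6 = 10.7

10.7


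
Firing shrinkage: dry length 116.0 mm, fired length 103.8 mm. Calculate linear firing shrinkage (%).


FS = (116.0 - 103.8) / 116.0 * 100 = 10.52%

10.52


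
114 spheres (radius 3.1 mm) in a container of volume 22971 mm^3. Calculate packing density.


V_sphere = 4/3*pi*3.1^3 = 124.7882 mm^3
Total V = 114*124.7882 = 14225.8548 mm^3
PD = 14225.8548 / 22971 = 0.619

0.619


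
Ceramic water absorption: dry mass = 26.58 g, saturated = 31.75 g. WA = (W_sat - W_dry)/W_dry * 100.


WA = (31.75 - 26.58) / 26.58 * 100 = 19.45%

19.45


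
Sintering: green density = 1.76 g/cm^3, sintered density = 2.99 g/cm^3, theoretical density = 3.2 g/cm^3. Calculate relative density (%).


Relative = 2.99 / 3.2 * 100 = 93.4%

93.4


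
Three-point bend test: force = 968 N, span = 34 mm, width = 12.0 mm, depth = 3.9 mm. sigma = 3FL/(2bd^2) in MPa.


sigma = 3*968*34/(2*12.0*3.9^2) = 270.5 MPa

270.5


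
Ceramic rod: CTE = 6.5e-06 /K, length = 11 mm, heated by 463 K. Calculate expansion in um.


dL = 6.5e-06 * 11 * 463 * 1000 = 33.105 um

33.105


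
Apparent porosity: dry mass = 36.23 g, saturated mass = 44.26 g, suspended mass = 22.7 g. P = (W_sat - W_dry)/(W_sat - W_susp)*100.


P = (44.26 - 36.23) / (44.26 - 22.7) * 100 = 8.03 / 21.56 * 100 = 37.2%

37.2


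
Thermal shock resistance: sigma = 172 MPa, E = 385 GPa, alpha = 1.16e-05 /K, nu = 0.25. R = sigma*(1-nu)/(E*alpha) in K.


R = 172*(1-0.25)/(385*1000*1.16e-05) = 29 K

29


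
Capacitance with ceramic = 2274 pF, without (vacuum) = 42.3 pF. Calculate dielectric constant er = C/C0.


er = 2274 / 42.3 = 53.76

53.76


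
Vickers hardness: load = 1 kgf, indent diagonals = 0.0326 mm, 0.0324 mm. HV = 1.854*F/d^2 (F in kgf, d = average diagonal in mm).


d_avg = (0.0326+0.0324)/2 = 0.0325 mm
HV = 1.854*1/0.0325^2 = 1755

1755


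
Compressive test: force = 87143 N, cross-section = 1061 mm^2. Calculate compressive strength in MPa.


CS = 87143 / 1061 = 82.1 MPa

82.1


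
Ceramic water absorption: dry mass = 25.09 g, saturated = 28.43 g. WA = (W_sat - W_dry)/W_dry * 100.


WA = (28.43 - 25.09) / 25.09 * 100 = 13.31%

13.31


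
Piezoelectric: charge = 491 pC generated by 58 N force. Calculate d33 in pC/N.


d33 = 491 / 58 = 8.5 pC/N

8.5


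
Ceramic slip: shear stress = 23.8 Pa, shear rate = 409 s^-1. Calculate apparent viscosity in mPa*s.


eta = tau/gamma * 1000 = 23.8/409 * 1000 = 58.2 mPa*s

58.2


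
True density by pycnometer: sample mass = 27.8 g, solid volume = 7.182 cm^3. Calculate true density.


TD = 27.8 / 7.182 = 3.871 g/cm^3

3.871


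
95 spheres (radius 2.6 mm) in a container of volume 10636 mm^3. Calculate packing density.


V_sphere = 4/3*pi*2.6^3 = 73.6222 mm^3
Total V = 95*73.6222 = 6994.109 mm^3
PD = 6994.109 / 10636 = 0.658

0.658


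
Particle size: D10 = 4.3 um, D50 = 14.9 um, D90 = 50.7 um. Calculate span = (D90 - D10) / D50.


Span = (50.7 - 4.3) / 14.9 = 46.4 / 14.9 = 3.114

3.114


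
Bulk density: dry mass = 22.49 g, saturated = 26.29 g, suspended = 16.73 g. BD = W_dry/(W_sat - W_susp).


BD = 22.49 / (26.29 - 16.73) = 22.49 / 9.56 = 2.353 g/cm^3

2.353


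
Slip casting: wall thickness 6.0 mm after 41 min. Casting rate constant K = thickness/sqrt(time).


K = 6.0 / sqrt(41) = 6.0 / 6.4031 = 0.937 mm/min^0.5

0.937


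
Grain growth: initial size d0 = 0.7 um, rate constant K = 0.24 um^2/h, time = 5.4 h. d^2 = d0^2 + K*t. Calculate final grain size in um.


d^2 = 0.7^2 + 0.24*5.4 = 1.786
d = sqrt(1.786) = 1.34 um

1.34


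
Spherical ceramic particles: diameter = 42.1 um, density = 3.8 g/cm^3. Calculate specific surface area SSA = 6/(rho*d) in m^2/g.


SSA = 6 / (3.8 * 42.1) = 0.038 m^2/g

0.038


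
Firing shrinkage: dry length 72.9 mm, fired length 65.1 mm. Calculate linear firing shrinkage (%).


FS = (72.9 - 65.1) / 72.9 * 100 = 10.7%

10.7


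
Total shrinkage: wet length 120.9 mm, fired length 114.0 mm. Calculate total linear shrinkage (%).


TS = (120.9 - 114.0) / 120.9 * 100 = 5.71%

5.71


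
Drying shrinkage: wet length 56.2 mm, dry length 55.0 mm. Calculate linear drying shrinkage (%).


DS = (56.2 - 55.0) / 56.2 * 100 = 2.14%

2.14


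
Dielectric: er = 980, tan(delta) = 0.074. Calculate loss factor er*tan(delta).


Loss = 980 * 0.074 = 72.52

72.52


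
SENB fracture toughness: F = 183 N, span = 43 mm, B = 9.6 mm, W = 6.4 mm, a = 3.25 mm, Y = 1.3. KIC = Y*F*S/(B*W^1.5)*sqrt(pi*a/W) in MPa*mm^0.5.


KIC = 1.3*183*43/(9.6*6.4^1.5)*sqrt(pi*3.25/6.4) = 83.13

83.13


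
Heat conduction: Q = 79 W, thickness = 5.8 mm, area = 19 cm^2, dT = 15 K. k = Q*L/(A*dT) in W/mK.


k = 79*5.8/1000/(19/10000*15) = 16.08 W/mK

16.08


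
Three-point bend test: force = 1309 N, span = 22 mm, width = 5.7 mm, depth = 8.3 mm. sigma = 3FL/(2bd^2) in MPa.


sigma = 3*1309*22/(2*5.7*8.3^2) = 110.0 MPa

110.0


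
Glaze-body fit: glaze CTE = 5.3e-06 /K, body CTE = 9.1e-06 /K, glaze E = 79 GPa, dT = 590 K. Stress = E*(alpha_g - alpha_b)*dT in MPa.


Stress = 79*1000*(5.3e-06 - 9.1e-06)*590 = -177.1 MPa

-177.1


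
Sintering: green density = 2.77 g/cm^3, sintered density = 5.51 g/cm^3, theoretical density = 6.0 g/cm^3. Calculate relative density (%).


Relative = 5.51 / 6.0 * 100 = 91.8%

91.8


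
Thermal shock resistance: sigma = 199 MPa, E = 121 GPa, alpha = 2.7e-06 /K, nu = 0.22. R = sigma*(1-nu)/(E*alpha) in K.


R = 199*(1-0.22)/(121*1000*2.7e-06) = 475 K

475


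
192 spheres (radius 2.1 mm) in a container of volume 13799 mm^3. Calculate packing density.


V_sphere = 4/3*pi*2.1^3 = 38.7924 mm^3
Total V = 192*38.7924 = 7448.1408 mm^3
PD = 7448.1408 / 13799 = 0.54

0.54


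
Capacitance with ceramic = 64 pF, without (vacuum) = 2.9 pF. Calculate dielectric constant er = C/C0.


er = 64 / 2.9 = 22.07

22.07


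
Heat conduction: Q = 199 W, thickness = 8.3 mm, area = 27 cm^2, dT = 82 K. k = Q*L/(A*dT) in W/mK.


k = 199*8.3/1000/(27/10000*82) = 7.46 W/mK

7.46


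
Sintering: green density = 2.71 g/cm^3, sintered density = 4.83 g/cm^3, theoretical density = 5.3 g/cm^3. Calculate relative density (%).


Relative = 4.83 / 5.3 * 100 = 91.1%

91.1


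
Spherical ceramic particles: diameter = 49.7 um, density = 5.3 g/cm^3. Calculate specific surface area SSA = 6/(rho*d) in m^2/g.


SSA = 6 / (5.3 * 49.7) = 0.023 m^2/g

0.023


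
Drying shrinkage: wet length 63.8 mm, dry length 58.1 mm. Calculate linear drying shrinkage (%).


DS = (63.8 - 58.1) / 63.8 * 100 = 8.93%

8.93


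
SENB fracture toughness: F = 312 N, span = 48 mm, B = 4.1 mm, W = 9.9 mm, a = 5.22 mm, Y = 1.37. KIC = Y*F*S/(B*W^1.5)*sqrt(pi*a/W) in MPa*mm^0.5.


KIC = 1.37*312*48/(4.1*9.9^1.5)*sqrt(pi*5.22/9.9) = 206.76

206.76


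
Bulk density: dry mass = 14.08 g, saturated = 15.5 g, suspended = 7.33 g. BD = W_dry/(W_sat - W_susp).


BD = 14.08 / (15.5 - 7.33) = 14.08 / 8.17 = 1.723 g/cm^3

1.723


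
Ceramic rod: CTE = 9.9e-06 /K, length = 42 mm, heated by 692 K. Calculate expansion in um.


dL = 9.9e-06 * 42 * 692 * 1000 = 287.734 um

287.734


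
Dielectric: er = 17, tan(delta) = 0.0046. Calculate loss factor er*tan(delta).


Loss = 17 * 0.0046 = 0.078

0.078


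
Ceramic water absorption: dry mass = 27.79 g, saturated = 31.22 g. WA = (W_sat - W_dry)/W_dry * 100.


WA = (31.22 - 27.79) / 27.79 * 100 = 12.34%

12.34


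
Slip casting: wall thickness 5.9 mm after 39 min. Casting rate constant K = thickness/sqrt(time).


K = 5.9 / sqrt(39) = 5.9 / 6.245 = 0.945 mm/min^0.5

0.945


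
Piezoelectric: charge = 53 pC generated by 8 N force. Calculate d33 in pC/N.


d33 = 53 / 8 = 6.6 pC/N

6.6


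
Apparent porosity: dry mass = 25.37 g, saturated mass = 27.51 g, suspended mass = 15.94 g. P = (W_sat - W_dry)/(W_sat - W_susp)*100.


P = (27.51 - 25.37) / (27.51 - 15.94) * 100 = 2.14 / 11.57 * 100 = 18.5%

18.5


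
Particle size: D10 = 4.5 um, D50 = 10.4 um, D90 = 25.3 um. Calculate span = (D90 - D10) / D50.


Span = (25.3 - 4.5) / 10.4 = 20.8 / 10.4 = 2.0

2.0


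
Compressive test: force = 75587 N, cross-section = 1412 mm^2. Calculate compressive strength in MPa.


CS = 75587 / 1412 = 53.5 MPa

53.5


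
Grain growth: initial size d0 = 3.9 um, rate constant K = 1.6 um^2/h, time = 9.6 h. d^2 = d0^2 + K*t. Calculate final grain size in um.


d^2 = 3.9^2 + 1.6*9.6 = 30.57
d = sqrt(30.57) = 5.53 um

5.53


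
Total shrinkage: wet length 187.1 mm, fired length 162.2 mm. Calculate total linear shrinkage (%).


TS = (187.1 - 162.2) / 187.1 * 100 = 13.31%

13.31


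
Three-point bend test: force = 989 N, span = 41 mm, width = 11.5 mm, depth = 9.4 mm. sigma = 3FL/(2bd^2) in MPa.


sigma = 3*989*41/(2*11.5*9.4^2) = 59.9 MPa

59.9


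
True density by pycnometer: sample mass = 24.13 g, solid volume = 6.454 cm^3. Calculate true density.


TD = 24.13 / 6.454 = 3.739 g/cm^3

3.739


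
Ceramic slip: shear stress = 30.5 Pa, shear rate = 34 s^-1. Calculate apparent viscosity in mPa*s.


eta = tau/gamma * 1000 = 30.5/34 * 1000 = 897.1 mPa*s

897.1


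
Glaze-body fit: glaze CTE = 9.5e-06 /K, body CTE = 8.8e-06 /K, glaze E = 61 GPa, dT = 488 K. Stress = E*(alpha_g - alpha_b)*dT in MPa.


Stress = 61*1000*(9.5e-06 - 8.8e-06)*488 = 20.8 MPa

20.8


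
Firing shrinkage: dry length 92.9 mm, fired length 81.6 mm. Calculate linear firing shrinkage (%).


FS = (92.9 - 81.6) / 92.9 * 100 = 12.16%

12.16


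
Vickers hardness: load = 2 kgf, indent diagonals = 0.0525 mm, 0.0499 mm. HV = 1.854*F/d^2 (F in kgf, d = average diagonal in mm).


d_avg = (0.0525+0.0499)/2 = 0.0512 mm
HV = 1.854*2/0.0512^2 = 1414

1414


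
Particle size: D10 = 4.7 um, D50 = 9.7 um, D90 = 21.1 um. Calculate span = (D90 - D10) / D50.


Span = (21.1 - 4.7) / 9.7 = 16.4 / 9.7 = 1.691

1.691


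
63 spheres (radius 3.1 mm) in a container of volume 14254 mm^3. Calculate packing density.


V_sphere = 4/3*pi*3.1^3 = 124.7882 mm^3
Total V = 63*124.7882 = 7861.6566 mm^3
PD = 7861.6566 / 14254 = 0.552

0.552


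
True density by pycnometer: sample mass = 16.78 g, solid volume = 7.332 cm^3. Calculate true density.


TD = 16.78 / 7.332 = 2.289 g/cm^3

2.289


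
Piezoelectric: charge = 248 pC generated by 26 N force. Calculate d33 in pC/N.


d33 = 248 / 26 = 9.5 pC/N

9.5


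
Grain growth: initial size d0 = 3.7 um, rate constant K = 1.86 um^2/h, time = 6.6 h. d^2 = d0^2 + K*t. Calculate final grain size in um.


d^2 = 3.7^2 + 1.86*6.6 = 25.966
d = sqrt(25.966) = 5.1 um

5.1


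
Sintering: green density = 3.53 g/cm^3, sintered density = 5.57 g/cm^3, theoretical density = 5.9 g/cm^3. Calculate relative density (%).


Relative = 5.57 / 5.9 * 100 = 94.4%

94.4


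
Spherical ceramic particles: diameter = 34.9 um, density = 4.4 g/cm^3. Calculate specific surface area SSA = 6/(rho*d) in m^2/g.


SSA = 6 / (4.4 * 34.9) = 0.039 m^2/g

0.039


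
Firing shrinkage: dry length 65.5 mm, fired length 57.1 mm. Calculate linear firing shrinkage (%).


FS = (65.5 - 57.1) / 65.5 * 100 = 12.82%

12.82


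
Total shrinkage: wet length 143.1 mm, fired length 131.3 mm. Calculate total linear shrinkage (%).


TS = (143.1 - 131.3) / 143.1 * 100 = 8.25%

8.25


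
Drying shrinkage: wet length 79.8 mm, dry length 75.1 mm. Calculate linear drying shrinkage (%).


DS = (79.8 - 75.1) / 79.8 * 100 = 5.89%

5.89


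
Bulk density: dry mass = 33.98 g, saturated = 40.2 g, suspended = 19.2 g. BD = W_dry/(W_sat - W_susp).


BD = 33.98 / (40.2 - 19.2) = 33.98 / 21.0 = 1.618 g/cm^3

1.618


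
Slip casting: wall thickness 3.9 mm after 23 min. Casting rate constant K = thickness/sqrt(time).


K = 3.9 / sqrt(23) = 3.9 / 4.7958 = 0.813 mm/min^0.5

0.813


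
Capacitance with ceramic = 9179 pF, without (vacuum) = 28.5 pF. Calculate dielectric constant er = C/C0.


er = 9179 / 28.5 = 322.07

322.07


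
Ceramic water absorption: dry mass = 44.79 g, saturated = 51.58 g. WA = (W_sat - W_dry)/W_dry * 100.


WA = (51.58 - 44.79) / 44.79 * 100 = 15.16%

15.16


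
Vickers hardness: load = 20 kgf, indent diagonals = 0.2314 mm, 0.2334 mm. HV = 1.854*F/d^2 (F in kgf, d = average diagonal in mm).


d_avg = (0.2314+0.2334)/2 = 0.2324 mm
HV = 1.854*20/0.2324^2 = 687

687


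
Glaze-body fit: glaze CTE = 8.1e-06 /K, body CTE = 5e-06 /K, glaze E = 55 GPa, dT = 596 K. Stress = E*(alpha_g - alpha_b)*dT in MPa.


Stress = 55*1000*(8.1e-06 - 5e-06)*596 = 101.6 MPa

101.6


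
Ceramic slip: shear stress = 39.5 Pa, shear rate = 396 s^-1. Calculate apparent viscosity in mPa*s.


eta = tau/gamma * 1000 = 39.5/396 * 1000 = 99.7 mPa*s

99.7


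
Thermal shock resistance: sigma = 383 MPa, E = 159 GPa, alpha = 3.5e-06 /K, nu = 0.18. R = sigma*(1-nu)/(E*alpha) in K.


R = 383*(1-0.18)/(159*1000*3.5e-06) = 564 K

564


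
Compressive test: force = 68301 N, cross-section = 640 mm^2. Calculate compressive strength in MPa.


CS = 68301 / 640 = 106.7 MPa

106.7


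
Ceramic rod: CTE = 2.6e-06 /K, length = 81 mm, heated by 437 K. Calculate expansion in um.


dL = 2.6e-06 * 81 * 437 * 1000 = 92.032 um

92.032


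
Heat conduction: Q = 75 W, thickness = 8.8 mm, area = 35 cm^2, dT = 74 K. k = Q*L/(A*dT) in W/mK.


k = 75*8.8/1000/(35/10000*74) = 2.55 W/mK

2.55


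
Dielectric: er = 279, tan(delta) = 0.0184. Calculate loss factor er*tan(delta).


Loss = 279 * 0.0184 = 5.134

5.134


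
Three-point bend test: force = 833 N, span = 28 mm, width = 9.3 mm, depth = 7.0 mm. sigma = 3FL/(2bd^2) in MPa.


sigma = 3*833*28/(2*9.3*7.0^2) = 76.8 MPa

76.8


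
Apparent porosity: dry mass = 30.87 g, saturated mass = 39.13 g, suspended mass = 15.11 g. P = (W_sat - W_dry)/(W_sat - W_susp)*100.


P = (39.13 - 30.87) / (39.13 - 15.11) * 100 = 8.26 / 24.02 * 100 = 34.4%

34.4


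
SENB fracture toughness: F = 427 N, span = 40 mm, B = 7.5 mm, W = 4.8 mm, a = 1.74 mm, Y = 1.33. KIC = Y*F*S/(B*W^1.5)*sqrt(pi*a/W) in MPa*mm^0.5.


KIC = 1.33*427*40/(7.5*4.8^1.5)*sqrt(pi*1.74/4.8) = 307.36

307.36


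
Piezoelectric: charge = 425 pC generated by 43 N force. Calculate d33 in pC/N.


d33 = 425 / 43 = 9.9 pC/N

9.9


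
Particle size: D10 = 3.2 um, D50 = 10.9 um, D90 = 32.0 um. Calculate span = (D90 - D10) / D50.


Span = (32.0 - 3.2) / 10.9 = 28.8 / 10.9 = 2.642

2.642


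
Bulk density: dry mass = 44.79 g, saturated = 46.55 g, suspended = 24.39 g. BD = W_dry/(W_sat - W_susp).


BD = 44.79 / (46.55 - 24.39) = 44.79 / 22.16 = 2.021 g/cm^3

2.021


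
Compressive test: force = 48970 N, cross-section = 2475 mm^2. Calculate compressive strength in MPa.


CS = 48970 / 2475 = 19.8 MPa

19.8


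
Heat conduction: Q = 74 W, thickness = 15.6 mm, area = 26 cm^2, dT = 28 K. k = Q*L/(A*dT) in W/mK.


k = 74*15.6/1000/(26/10000*28) = 15.86 W/mK

15.86


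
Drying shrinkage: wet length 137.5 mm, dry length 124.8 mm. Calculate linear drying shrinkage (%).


DS = (137.5 - 124.8) / 137.5 * 100 = 9.24%

9.24


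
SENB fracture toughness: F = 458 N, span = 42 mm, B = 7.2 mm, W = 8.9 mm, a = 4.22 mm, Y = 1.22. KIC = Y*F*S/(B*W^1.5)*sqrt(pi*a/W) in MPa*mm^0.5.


KIC = 1.22*458*42/(7.2*8.9^1.5)*sqrt(pi*4.22/8.9) = 149.83

149.83


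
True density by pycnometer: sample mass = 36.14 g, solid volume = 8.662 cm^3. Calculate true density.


TD = 36.14 / 8.662 = 4.172 g/cm^3

4.172


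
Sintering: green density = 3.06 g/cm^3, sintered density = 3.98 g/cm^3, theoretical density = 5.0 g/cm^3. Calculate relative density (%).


Relative = 3.98 / 5.0 * 100 = 79.6%

79.6


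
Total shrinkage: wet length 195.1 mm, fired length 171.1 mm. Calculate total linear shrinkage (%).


TS = (195.1 - 171.1) / 195.1 * 100 = 12.3%

12.3


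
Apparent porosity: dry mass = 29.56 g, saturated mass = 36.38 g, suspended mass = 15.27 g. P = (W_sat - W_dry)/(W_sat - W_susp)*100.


P = (36.38 - 29.56) / (36.38 - 15.27) * 100 = 6.82 / 21.11 * 100 = 32.3%

32.3


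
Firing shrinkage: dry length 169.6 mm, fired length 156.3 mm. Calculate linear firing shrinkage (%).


FS = (169.6 - 156.3) / 169.6 * 100 = 7.84%

7.84


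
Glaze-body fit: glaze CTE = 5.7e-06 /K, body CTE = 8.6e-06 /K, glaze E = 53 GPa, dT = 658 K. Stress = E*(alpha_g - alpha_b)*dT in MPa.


Stress = 53*1000*(5.7e-06 - 8.6e-06)*658 = -101.1 MPa

-101.1


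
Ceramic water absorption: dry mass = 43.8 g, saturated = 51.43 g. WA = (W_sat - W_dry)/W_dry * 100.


WA = (51.43 - 43.8) / 43.8 * 100 = 17.42%

17.42


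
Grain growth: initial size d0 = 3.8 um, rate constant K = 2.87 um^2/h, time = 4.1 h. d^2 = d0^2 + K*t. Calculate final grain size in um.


d^2 = 3.8^2 + 2.87*4.1 = 26.207
d = sqrt(26.207) = 5.12 um

5.12


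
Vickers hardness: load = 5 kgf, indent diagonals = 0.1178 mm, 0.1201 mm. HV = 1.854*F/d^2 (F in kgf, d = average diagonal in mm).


d_avg = (0.1178+0.1201)/2 = 0.11895 mm
HV = 1.854*5/0.11895^2 = 655

655


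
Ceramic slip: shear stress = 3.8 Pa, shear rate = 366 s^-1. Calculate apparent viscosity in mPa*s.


eta = tau/gamma * 1000 = 3.8/366 * 1000 = 10.4 mPa*s

10.4


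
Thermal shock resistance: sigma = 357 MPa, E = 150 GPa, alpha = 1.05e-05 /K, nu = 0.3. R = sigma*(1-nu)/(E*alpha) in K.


R = 357*(1-0.3)/(150*1000*1.05e-05) = 159 K

159


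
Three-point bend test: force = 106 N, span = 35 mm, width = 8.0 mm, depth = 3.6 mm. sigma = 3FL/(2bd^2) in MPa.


sigma = 3*106*35/(2*8.0*3.6^2) = 53.7 MPa

53.7


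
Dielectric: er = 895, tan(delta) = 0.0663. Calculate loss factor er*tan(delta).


Loss = 895 * 0.0663 = 59.339

59.339


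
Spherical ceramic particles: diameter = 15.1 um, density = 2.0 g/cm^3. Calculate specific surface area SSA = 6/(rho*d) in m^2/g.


SSA = 6 / (2.0 * 15.1) = 0.199 m^2/g

0.199


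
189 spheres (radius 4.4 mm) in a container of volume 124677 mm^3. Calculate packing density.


V_sphere = 4/3*pi*4.4^3 = 356.8179 mm^3
Total V = 189*356.8179 = 67438.5831 mm^3
PD = 67438.5831 / 124677 = 0.541

0.541


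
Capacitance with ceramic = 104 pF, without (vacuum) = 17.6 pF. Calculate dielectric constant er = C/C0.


er = 104 / 17.6 = 5.91

5.91


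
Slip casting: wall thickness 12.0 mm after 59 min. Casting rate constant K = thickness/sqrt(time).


K = 12.0 / sqrt(59) = 12.0 / 7.6811 = 1.562 mm/min^0.5

1.562


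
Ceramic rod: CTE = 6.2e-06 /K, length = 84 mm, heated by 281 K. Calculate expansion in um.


dL = 6.2e-06 * 84 * 281 * 1000 = 146.345 um

146.345


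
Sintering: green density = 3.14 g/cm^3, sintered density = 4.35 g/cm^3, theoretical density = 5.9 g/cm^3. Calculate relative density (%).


Relative = 4.35 / 5.9 * 100 = 73.7%

73.7


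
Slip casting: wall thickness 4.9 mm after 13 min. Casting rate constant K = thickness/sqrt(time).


K = 4.9 / sqrt(13) = 4.9 / 3.6056 = 1.359 mm/min^0.5

1.359


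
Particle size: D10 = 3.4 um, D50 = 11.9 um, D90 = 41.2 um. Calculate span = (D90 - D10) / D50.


Span = (41.2 - 3.4) / 11.9 = 37.8 / 11.9 = 3.176

3.176


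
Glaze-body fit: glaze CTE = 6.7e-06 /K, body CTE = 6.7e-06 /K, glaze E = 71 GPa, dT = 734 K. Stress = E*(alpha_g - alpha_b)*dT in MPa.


Stress = 71*1000*(6.7e-06 - 6.7e-06)*734 = 0.0 MPa

0.0


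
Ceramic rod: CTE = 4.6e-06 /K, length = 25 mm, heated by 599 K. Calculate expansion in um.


dL = 4.6e-06 * 25 * 599 * 1000 = 68.885 um

68.885


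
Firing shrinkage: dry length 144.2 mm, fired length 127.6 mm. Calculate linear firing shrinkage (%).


FS = (144.2 - 127.6) / 144.2 * 100 = 11.51%

11.51


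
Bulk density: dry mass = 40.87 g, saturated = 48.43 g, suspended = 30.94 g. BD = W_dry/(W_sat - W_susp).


BD = 40.87 / (48.43 - 30.94) = 40.87 / 17.49 = 2.337 g/cm^3

2.337


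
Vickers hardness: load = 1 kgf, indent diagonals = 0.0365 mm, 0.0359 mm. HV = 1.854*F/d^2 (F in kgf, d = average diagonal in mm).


d_avg = (0.0365+0.0359)/2 = 0.0362 mm
HV = 1.854*1/0.0362^2 = 1415

1415


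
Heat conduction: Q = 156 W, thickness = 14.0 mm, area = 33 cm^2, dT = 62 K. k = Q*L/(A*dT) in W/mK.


k = 156*14.0/1000/(33/10000*62) = 10.67 W/mK

10.67


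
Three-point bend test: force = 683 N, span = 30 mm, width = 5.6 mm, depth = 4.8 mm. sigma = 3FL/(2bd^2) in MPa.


sigma = 3*683*30/(2*5.6*4.8^2) = 238.2 MPa

238.2


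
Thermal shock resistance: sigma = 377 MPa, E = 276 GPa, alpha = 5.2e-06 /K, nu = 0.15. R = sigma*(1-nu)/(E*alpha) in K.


R = 377*(1-0.15)/(276*1000*5.2e-06) = 223 K

223


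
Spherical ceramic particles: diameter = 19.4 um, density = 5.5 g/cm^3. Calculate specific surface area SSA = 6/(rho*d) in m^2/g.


SSA = 6 / (5.5 * 19.4) = 0.056 m^2/g

0.056


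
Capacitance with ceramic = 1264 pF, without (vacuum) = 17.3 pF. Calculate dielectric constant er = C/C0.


er = 1264 / 17.3 = 73.06

73.06


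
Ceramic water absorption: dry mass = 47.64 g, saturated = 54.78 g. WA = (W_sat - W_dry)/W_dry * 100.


WA = (54.78 - 47.64) / 47.64 * 100 = 14.99%

14.99


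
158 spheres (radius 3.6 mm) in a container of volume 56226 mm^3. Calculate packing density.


V_sphere = 4/3*pi*3.6^3 = 195.4322 mm^3
Total V = 158*195.4322 = 30878.2876 mm^3
PD = 30878.2876 / 56226 = 0.549

0.549


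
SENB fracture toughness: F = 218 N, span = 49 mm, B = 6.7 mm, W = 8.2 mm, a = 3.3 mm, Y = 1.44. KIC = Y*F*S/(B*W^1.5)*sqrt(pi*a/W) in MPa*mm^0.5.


KIC = 1.44*218*49/(6.7*8.2^1.5)*sqrt(pi*3.3/8.2) = 109.94

109.94


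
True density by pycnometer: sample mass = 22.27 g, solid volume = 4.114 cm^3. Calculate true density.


TD = 22.27 / 4.114 = 5.413 g/cm^3

5.413


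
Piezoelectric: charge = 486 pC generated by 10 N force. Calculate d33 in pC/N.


d33 = 486 / 10 = 48.6 pC/N

48.6


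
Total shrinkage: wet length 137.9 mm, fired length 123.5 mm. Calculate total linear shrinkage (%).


TS = (137.9 - 123.5) / 137.9 * 100 = 10.44%

10.44


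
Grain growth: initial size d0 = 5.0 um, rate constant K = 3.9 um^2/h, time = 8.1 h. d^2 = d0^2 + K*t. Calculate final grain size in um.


d^2 = 5.0^2 + 3.9*8.1 = 56.59
d = sqrt(56.59) = 7.52 um

7.52


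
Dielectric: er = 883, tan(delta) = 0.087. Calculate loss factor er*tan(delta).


Loss = 883 * 0.087 = 76.821

76.821


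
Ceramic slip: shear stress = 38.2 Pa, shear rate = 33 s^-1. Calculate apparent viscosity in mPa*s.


eta = tau/gamma * 1000 = 38.2/33 * 1000 = 1157.6 mPa*s

1157.6


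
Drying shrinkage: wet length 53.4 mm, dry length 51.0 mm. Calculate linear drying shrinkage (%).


DS = (53.4 - 51.0) / 53.4 * 100 = 4.49%

4.49


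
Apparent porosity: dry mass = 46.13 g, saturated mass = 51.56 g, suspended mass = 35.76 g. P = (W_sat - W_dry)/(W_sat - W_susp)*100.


P = (51.56 - 46.13) / (51.56 - 35.76) * 100 = 5.43 / 15.8 * 100 = 34.4%

34.4


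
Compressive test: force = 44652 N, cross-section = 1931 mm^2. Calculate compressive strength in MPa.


CS = 44652 / 1931 = 23.1 MPa

23.1


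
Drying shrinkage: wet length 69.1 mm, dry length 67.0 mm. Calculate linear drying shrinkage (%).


DS = (69.1 - 67.0) / 69.1 * 100 = 3.04%

3.04


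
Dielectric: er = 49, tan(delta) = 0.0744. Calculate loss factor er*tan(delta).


Loss = 49 * 0.0744 = 3.646

3.646


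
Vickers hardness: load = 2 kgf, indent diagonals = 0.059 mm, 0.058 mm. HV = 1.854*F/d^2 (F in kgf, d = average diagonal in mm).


d_avg = (0.059+0.058)/2 = 0.0585 mm
HV = 1.854*2/0.0585^2 = 1083

1083


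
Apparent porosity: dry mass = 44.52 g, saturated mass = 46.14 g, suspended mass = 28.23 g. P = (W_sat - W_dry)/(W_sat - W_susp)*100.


P = (46.14 - 44.52) / (46.14 - 28.23) * 100 = 1.62 / 17.91 * 100 = 9.0%

9.0


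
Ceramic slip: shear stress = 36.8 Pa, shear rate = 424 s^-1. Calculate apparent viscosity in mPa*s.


eta = tau/gamma * 1000 = 36.8/424 * 1000 = 86.8 mPa*s

86.8


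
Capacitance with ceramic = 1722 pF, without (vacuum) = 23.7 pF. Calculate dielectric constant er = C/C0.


er = 1722 / 23.7 = 72.66

72.66


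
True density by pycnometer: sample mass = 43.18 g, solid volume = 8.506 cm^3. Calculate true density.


TD = 43.18 / 8.506 = 5.076 g/cm^3

5.076


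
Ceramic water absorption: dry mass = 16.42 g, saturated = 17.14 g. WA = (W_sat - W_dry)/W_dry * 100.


WA = (17.14 - 16.42) / 16.42 * 100 = 4.38%

4.38


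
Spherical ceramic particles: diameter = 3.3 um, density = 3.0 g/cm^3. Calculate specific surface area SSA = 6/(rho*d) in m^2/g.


SSA = 6 / (3.0 * 3.3) = 0.606 m^2/g

0.606


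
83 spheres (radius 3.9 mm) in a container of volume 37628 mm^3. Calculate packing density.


V_sphere = 4/3*pi*3.9^3 = 248.4748 mm^3
Total V = 83*248.4748 = 20623.4084 mm^3
PD = 20623.4084 / 37628 = 0.548

0.548


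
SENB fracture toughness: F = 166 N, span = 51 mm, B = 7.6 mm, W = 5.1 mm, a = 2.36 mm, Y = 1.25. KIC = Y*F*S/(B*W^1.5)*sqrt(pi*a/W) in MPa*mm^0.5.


KIC = 1.25*166*51/(7.6*5.1^1.5)*sqrt(pi*2.36/5.1) = 145.77

145.77


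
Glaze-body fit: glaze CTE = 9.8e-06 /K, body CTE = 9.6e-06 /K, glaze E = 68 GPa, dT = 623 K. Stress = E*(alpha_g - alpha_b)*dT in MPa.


Stress = 68*1000*(9.8e-06 - 9.6e-06)*623 = 8.5 MPa

8.5


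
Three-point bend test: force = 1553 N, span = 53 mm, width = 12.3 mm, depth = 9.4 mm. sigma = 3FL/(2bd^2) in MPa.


sigma = 3*1553*53/(2*12.3*9.4^2) = 113.6 MPa

113.6


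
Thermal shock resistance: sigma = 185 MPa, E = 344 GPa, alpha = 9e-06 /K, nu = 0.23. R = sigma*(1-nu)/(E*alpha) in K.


R = 185*(1-0.23)/(344*1000*9e-06) = 46 K

46


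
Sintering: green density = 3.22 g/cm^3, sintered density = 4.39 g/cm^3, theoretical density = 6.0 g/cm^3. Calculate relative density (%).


Relative = 4.39 / 6.0 * 100 = 73.2%

73.2


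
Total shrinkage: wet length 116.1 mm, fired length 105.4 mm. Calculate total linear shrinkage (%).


TS = (116.1 - 105.4) / 116.1 * 100 = 9.22%

9.22


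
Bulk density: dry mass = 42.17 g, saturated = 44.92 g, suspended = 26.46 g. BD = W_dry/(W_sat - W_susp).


BD = 42.17 / (44.92 - 26.46) = 42.17 / 18.46 = 2.284 g/cm^3

2.284


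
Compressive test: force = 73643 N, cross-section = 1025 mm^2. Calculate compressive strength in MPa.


CS = 73643 / 1025 = 71.8 MPa

71.8


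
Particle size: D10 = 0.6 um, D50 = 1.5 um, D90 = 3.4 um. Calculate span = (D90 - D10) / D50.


Span = (3.4 - 0.6) / 1.5 = 2.8 / 1.5 = 1.867

1.867


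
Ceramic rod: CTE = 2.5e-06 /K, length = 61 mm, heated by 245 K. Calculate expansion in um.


dL = 2.5e-06 * 61 * 245 * 1000 = 37.363 um

37.363


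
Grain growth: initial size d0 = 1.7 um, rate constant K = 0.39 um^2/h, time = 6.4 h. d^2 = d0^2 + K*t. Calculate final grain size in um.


d^2 = 1.7^2 + 0.39*6.4 = 5.386
d = sqrt(5.386) = 2.32 um

2.32


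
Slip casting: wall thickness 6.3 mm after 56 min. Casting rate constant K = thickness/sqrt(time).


K = 6.3 / sqrt(56) = 6.3 / 7.4833 = 0.842 mm/min^0.5

0.842


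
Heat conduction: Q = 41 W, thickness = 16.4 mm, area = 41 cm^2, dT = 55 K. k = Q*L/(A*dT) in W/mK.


k = 41*16.4/1000/(41/10000*55) = 2.98 W/mK

2.98


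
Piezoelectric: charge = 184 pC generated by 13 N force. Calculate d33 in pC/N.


d33 = 184 / 13 = 14.2 pC/N

14.2


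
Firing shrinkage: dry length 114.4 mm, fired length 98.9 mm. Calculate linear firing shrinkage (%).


FS = (114.4 - 98.9) / 114.4 * 100 = 13.55%

13.55


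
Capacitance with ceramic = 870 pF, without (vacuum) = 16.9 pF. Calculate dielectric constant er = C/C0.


er = 870 / 16.9 = 51.48

51.48


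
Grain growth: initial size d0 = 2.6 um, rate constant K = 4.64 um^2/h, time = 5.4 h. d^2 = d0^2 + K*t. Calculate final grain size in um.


d^2 = 2.6^2 + 4.64*5.4 = 31.816
d = sqrt(31.816) = 5.64 um

5.64


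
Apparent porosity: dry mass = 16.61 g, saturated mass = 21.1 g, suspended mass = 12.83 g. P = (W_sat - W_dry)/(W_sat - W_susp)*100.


P = (21.1 - 16.61) / (21.1 - 12.83) * 100 = 4.49 / 8.27 * 100 = 54.3%

54.3


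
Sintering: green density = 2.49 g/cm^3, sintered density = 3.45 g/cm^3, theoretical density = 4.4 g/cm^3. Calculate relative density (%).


Relative = 3.45 / 4.4 * 100 = 78.4%

78.4


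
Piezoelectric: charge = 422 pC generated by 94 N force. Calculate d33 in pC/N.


d33 = 422 / 94 = 4.5 pC/N

4.5


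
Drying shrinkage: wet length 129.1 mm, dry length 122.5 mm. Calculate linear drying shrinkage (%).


DS = (129.1 - 122.5) / 129.1 * 100 = 5.11%

5.11


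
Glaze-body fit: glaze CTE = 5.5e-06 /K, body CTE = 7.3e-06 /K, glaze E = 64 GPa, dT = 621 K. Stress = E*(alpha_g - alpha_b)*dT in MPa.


Stress = 64*1000*(5.5e-06 - 7.3e-06)*621 = -71.5 MPa

-71.5


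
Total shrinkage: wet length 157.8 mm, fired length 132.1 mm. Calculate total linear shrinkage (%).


TS = (157.8 - 132.1) / 157.8 * 100 = 16.29%

16.29


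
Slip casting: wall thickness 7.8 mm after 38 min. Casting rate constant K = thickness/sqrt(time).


K = 7.8 / sqrt(38) = 7.8 / 6.1644 = 1.265 mm/min^0.5

1.265


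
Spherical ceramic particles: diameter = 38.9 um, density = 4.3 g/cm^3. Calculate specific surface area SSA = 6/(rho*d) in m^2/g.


SSA = 6 / (4.3 * 38.9) = 0.036 m^2/g

0.036


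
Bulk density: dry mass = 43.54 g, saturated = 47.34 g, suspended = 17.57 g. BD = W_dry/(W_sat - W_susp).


BD = 43.54 / (47.34 - 17.57) = 43.54 / 29.77 = 1.463 g/cm^3

1.463


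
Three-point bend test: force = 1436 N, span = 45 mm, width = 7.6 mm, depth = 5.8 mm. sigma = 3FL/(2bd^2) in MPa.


sigma = 3*1436*45/(2*7.6*5.8^2) = 379.1 MPa

379.1


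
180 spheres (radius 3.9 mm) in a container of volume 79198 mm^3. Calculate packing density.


V_sphere = 4/3*pi*3.9^3 = 248.4748 mm^3
Total V = 180*248.4748 = 44725.464 mm^3
PD = 44725.464 / 79198 = 0.565

0.565


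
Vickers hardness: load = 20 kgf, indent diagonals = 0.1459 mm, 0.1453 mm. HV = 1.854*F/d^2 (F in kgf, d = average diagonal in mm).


d_avg = (0.1459+0.1453)/2 = 0.1456 mm
HV = 1.854*20/0.1456^2 = 1749

1749


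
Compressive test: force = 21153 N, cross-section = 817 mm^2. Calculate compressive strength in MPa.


CS = 21153 / 817 = 25.9 MPa

25.9


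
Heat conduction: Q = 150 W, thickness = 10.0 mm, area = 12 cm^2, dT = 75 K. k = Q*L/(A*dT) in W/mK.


k = 150*10.0/1000/(12/10000*75) = 16.67 W/mK

16.67


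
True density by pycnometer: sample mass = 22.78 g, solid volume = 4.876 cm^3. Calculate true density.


TD = 22.78 / 4.876 = 4.672 g/cm^3

4.672


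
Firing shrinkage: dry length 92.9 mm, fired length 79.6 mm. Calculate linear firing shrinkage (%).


FS = (92.9 - 79.6) / 92.9 * 100 = 14.32%

14.32


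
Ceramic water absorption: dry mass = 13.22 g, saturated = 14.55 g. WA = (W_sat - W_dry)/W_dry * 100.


WA = (14.55 - 13.22) / 13.22 * 100 = 10.06%

10.06


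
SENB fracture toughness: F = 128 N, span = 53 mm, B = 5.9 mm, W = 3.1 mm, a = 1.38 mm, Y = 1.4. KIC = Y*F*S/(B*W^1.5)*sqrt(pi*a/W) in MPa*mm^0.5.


KIC = 1.4*128*53/(5.9*3.1^1.5)*sqrt(pi*1.38/3.1) = 348.78

348.78


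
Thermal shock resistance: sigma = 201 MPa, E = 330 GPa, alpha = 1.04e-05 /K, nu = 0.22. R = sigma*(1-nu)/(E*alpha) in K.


R = 201*(1-0.22)/(330*1000*1.04e-05) = 46 K

46


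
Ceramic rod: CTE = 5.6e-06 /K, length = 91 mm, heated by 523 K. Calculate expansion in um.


dL = 5.6e-06 * 91 * 523 * 1000 = 266.521 um

266.521
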